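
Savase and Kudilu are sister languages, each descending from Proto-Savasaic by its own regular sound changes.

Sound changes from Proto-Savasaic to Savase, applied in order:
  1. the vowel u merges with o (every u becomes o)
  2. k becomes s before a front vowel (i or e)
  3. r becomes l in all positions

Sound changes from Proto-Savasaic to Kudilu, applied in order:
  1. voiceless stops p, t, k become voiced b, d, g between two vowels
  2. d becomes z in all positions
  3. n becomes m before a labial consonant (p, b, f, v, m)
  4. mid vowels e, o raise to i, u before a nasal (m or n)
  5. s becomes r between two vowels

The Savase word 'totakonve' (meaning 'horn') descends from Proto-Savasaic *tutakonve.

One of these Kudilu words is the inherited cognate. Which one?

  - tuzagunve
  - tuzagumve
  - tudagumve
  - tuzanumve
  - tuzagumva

Kudilu: *tutakonve > tudagonve > tuzagonve > tuzagomve > tuzagumve  (by intervocalic voicing, unconditioned shift, nasal place assimilation, pre-nasal raising)
Only 'tuzagumve' matches the regular Kudilu development of *tutakonve.

tuzagumve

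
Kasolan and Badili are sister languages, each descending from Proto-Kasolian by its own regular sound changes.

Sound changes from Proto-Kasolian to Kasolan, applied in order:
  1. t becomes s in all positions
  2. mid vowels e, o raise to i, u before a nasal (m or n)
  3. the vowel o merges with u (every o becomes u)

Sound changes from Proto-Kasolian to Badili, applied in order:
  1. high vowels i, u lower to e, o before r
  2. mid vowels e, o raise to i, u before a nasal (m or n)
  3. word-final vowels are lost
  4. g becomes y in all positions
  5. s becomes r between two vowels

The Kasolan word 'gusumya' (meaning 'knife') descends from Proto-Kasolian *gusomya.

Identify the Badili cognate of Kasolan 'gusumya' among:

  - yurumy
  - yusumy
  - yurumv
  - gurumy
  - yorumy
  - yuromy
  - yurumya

Badili: start from *gusomya.
  rule 1: no change — gusomya
  rule 2 (pre-nasal raising): gusomya → gusumya
  rule 3 (apocope): gusumya → gusumy
  rule 4 (unconditioned shift): gusumy → yusumy
  rule 5 (rhotacism): yusumy → yurumy
  ⇒ Badili yurumy
Among the options, 'yurumy' alone shows every Badili change applied in order.

yurumy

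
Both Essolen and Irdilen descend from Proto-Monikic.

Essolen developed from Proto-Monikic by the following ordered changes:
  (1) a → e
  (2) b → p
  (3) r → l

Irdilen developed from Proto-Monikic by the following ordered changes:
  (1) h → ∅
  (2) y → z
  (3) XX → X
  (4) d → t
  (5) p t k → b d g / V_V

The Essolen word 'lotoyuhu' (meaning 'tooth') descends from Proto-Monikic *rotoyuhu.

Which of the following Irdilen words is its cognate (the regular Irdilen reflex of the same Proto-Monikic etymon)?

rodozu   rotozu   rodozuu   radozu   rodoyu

rodozu

Irdilen: *rotoyuhu
  rotoyuhu → rotoyuu   [h-loss]
  rotoyuu → rotozuu   [unconditioned shift]
  rotozuu → rotozu   [degemination]
  rotozu (rule 4 does not apply)
  rotozu → rodozu   [intervocalic voicing]
  giving Irdilen rodozu.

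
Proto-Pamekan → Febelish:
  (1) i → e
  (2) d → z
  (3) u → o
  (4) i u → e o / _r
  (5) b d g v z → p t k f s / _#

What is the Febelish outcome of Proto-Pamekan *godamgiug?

Febelish: *godamgiug > godamgeug > gozamgeug > gozamgeog > gozamgeok  (by vowel merger, unconditioned shift, vowel merger, final devoicing)

gozamgeok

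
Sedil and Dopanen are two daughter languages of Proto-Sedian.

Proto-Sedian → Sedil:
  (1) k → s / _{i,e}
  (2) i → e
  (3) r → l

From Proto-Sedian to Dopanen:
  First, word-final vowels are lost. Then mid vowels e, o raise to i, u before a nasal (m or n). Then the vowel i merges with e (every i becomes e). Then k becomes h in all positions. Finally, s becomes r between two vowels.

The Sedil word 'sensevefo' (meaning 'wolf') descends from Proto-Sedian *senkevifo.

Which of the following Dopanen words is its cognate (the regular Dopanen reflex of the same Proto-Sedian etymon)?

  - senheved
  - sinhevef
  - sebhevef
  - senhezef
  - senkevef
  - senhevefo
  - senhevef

Dopanen: *senkevifo > senkevif > sinkevif > senkevef > senhevef  (by apocope, pre-nasal raising, vowel merger, unconditioned shift)
The other candidates each miss or misapply at least one Dopanen change.

senhevef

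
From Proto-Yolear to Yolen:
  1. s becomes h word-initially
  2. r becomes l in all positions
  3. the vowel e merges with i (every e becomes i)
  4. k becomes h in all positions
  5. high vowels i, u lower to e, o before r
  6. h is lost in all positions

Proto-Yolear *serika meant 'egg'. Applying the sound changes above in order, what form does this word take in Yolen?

ilia

Yolen: start from *serika.
  rule 1 (debuccalisation): serika → herika
  rule 2 (unconditioned shift): herika → helika
  rule 3 (vowel merger): helika → hilika
  rule 4 (unconditioned shift): hilika → hiliha
  rule 5: no change — hiliha
  rule 6 (h-loss): hiliha → ilia
  ⇒ Yolen ilia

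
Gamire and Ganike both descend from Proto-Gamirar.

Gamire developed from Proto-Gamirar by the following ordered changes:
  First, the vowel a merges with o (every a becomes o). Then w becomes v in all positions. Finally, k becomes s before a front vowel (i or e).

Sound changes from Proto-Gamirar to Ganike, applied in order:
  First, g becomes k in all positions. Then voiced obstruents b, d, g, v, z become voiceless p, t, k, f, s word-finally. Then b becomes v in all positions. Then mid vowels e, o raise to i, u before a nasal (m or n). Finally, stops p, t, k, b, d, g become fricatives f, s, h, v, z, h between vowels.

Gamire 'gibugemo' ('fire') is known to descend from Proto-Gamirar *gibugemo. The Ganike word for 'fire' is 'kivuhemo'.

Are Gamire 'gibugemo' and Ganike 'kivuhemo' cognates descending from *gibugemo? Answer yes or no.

Derive the expected Ganike reflex of *gibugemo:
Ganike: start from *gibugemo.
  rule 1 (unconditioned shift): gibugemo → kibukemo
  rule 2: no change — kibukemo
  rule 3 (unconditioned shift): kibukemo → kivukemo
  rule 4 (pre-nasal raising): kivukemo → kivukimo
  rule 5 (intervocalic lenition): kivukimo → kivuhimo
  ⇒ Ganike kivuhimo
The regular Ganike reflex would be 'kivuhimo', but the attested form is 'kivuhemo'. The correspondence is irregular, so they are not cognates (the Ganike form has a different source).

no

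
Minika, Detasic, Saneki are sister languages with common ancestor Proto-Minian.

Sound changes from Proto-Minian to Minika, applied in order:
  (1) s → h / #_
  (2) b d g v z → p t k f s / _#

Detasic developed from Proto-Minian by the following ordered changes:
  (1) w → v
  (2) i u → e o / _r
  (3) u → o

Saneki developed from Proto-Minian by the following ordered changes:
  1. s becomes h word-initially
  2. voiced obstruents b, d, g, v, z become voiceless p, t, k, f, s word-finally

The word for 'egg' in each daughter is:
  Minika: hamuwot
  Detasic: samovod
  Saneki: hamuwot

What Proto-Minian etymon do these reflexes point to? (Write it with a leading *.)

Position 5: Minika has w, Detasic has v, Saneki has w. Minika preserves w here (none of its changes turn any other segment into w), so the proto-segment is *w.
Position 1: Minika has h, Detasic has s, Saneki has h. Detasic preserves s here (none of its changes turn any other segment into s), so the proto-segment is *s.
Position 4: Minika has u, Detasic has o, Saneki has u. Minika preserves u here (none of its changes turn any other segment into u), so the proto-segment is *u.
Continuing position by position gives *samuwod; check it forward:
Minika: start from *samuwod.
  rule 1 (debuccalisation): samuwod → hamuwod
  rule 2 (final devoicing): hamuwod → hamuwot
  ⇒ Minika hamuwot
Detasic: *samuwod > samuvod > samovod  (by unconditioned shift, vowel merger)
Saneki: *samuwod
  samuwod → hamuwod   [debuccalisation]
  hamuwod → hamuwot   [final devoicing]
  giving Saneki hamuwot.
No other proto-form is consistent with every reflex, so the reconstruction is *samuwod.

*samuwod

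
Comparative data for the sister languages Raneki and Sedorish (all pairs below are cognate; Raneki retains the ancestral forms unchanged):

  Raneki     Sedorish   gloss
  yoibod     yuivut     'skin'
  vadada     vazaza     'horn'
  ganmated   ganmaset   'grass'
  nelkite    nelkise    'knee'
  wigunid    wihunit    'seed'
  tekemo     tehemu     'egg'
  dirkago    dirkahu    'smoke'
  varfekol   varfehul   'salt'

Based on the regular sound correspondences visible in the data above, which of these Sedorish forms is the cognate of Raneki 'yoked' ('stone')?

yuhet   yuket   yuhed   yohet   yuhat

yuhet

yoibod ~ yuivut, varfekol ~ varfehul — Raneki o corresponds to Sedorish u after a consonant, before a consonant other than r, m, n, p, b, f, v.
tekemo ~ tehemu — Raneki k corresponds to Sedorish h between vowels (before a front vowel).
yoibod ~ yuivut, ganmated ~ ganmaset — Raneki d corresponds to Sedorish t word-finally.
Applying these to Raneki 'yoked':
  yoked → yuked   (o→u after a consonant, before a consonant other than r, m, n, p, b, f, v)
  yuked → yuhed   (k→h between vowels (before a front vowel))
  yuhed → yuhet   (d→t word-finally)
So the Sedorish cognate is 'yuhet'.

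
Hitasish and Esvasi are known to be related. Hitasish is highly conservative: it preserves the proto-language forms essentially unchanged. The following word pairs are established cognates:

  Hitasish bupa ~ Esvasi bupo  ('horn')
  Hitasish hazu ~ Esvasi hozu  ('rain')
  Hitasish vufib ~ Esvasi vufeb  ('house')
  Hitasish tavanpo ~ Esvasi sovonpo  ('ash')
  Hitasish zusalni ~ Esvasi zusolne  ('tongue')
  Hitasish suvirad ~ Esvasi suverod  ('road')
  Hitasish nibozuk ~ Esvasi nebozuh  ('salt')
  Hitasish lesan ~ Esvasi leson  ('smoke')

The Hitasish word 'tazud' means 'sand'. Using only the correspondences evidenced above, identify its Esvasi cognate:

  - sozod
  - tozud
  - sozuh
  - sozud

sozud

tavanpo ~ sovonpo — Hitasish t corresponds to Esvasi s word-initially before a back vowel.
hazu ~ hozu, zusalni ~ zusolne — Hitasish a corresponds to Esvasi o after a consonant, before a consonant other than r, m, n, p, b, f, v.
Applying these to Hitasish 'tazud':
  tazud → sazud   (t→s word-initially before a back vowel)
  sazud → sozud   (a→o after a consonant, before a consonant other than r, m, n, p, b, f, v)
So the Esvasi cognate is 'sozud'.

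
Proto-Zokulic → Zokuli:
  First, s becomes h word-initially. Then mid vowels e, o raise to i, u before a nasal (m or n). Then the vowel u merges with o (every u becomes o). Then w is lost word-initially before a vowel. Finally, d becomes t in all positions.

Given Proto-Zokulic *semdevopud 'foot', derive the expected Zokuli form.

himtevopot

Zokuli: *semdevopud
  semdevopud → hemdevopud   [debuccalisation]
  hemdevopud → himdevopud   [pre-nasal raising]
  himdevopud → himdevopod   [vowel merger]
  himdevopod (rule 4 does not apply)
  himdevopod → himtevopot   [unconditioned shift]
  giving Zokuli himtevopot.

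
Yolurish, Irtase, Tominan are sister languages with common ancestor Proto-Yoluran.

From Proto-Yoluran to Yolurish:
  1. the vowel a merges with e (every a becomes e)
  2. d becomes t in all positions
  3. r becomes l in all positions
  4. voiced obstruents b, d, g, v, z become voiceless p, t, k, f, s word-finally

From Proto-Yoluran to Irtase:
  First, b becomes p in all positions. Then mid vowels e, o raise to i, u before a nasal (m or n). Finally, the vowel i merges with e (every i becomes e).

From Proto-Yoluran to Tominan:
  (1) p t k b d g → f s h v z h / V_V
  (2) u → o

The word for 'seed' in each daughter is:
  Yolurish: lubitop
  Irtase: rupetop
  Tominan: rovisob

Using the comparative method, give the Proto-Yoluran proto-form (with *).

Position 1: Yolurish has l, Irtase has r, Tominan has r. Irtase preserves r here (none of its changes turn any other segment into r), so the proto-segment is *r.
Position 4: Yolurish has i, Irtase has e, Tominan has i. Yolurish preserves i here (none of its changes turn any other segment into i), so the proto-segment is *i.
Continuing position by position gives *rubitob; check it forward:
Yolurish: start from *rubitob.
  rule 1: no change — rubitob
  rule 2: no change — rubitob
  rule 3 (unconditioned shift): rubitob → lubitob
  rule 4 (final devoicing): lubitob → lubitop
  ⇒ Yolurish lubitop
Irtase: start from *rubitob.
  rule 1 (unconditioned shift): rubitob → rupitop
  rule 2: no change — rupitop
  rule 3 (vowel merger): rupitop → rupetop
  ⇒ Irtase rupetop
Tominan: start from *rubitob.
  rule 1 (intervocalic lenition): rubitob → ruvisob
  rule 2 (vowel merger): ruvisob → rovisob
  ⇒ Tominan rovisob
No other proto-form is consistent with every reflex, so the reconstruction is *rubitob.

*rubitob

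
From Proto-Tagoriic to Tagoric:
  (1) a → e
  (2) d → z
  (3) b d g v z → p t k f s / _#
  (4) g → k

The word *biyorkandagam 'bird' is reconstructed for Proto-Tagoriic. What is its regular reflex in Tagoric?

Tagoric: start from *biyorkandagam.
  rule 1 (vowel merger): biyorkandagam → biyorkendegem
  rule 2 (unconditioned shift): biyorkendegem → biyorkenzegem
  rule 3: no change — biyorkenzegem
  rule 4 (unconditioned shift): biyorkenzegem → biyorkenzekem
  ⇒ Tagoric biyorkenzekem

biyorkenzekem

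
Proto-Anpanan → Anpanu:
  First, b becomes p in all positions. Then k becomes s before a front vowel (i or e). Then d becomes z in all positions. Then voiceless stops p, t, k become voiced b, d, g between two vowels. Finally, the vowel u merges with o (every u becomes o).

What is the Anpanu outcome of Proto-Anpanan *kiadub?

siazop

Anpanu: start from *kiadub.
  rule 1 (unconditioned shift): kiadub → kiadup
  rule 2 (palatalisation): kiadup → siadup
  rule 3 (unconditioned shift): siadup → siazup
  rule 4: no change — siazup
  rule 5 (vowel merger): siazup → siazop
  ⇒ Anpanu siazop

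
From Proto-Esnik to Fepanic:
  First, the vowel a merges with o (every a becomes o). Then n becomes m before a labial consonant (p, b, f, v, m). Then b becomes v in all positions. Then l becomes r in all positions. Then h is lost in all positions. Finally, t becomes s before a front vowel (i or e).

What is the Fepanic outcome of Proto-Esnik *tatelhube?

Fepanic: *tatelhube
  tatelhube → totelhube   [vowel merger]
  totelhube (rule 2 does not apply)
  totelhube → totelhuve   [unconditioned shift]
  totelhuve → toterhuve   [unconditioned shift]
  toterhuve → toteruve   [h-loss]
  toteruve → toseruve   [palatalisation]
  giving Fepanic toseruve.

toseruve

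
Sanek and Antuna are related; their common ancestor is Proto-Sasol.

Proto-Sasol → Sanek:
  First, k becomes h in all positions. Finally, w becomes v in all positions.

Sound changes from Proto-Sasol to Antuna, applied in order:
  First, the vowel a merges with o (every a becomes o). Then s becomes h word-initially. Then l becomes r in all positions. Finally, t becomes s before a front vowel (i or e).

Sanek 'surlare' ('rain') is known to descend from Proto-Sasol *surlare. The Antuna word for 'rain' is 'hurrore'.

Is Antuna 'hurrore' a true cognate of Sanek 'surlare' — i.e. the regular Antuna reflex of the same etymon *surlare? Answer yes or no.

Derive the expected Antuna reflex of *surlare:
Antuna: *surlare
  surlare → surlore   [vowel merger]
  surlore → hurlore   [debuccalisation]
  hurlore → hurrore   [unconditioned shift]
  hurrore (rule 4 does not apply)
  giving Antuna hurrore.
Antuna 'hurrore' matches the regular reflex exactly, so the pair is cognate.

yes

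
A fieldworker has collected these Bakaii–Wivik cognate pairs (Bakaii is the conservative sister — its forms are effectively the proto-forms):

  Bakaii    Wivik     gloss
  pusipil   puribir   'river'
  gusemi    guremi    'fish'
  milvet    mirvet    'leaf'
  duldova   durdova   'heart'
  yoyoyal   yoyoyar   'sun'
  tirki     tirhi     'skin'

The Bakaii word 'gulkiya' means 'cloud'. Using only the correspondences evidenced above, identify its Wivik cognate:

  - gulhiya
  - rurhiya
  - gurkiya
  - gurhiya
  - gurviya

gurhiya

duldova ~ durdova — Bakaii l corresponds to Wivik r after a vowel, before a consonant other than r, m, n, p, b, f, v.
tirki ~ tirhi — Bakaii k corresponds to Wivik h after a consonant, before a front vowel.
Applying these to Bakaii 'gulkiya':
  gulkiya → gurkiya   (l→r after a vowel, before a consonant other than r, m, n, p, b, f, v)
  gurkiya → gurhiya   (k→h after a consonant, before a front vowel)
So the Wivik cognate is 'gurhiya'.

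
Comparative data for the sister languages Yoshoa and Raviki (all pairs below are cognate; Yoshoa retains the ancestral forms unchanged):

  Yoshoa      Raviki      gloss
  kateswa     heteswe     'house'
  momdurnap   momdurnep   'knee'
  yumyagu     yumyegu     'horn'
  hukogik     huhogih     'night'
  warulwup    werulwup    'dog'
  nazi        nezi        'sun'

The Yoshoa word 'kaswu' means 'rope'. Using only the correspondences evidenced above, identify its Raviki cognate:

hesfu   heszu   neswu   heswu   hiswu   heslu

heswu

kateswa ~ heteswe — Yoshoa k corresponds to Raviki h word-initially before a back vowel.
kateswa ~ heteswe, yumyagu ~ yumyegu — Yoshoa a corresponds to Raviki e after a consonant, before a consonant other than r, m, n, p, b, f, v.
Applying these to Yoshoa 'kaswu':
  kaswu → haswu   (k→h word-initially before a back vowel)
  haswu → heswu   (a→e after a consonant, before a consonant other than r, m, n, p, b, f, v)
So the Raviki cognate is 'heswu'.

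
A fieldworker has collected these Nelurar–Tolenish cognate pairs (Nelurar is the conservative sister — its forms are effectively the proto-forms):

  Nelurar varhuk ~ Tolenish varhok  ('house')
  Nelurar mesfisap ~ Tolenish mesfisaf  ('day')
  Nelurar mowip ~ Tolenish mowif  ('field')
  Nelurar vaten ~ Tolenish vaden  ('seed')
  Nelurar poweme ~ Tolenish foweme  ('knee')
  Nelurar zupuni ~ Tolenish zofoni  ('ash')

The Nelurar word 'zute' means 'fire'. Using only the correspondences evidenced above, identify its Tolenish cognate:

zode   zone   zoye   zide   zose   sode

varhuk ~ varhok — Nelurar u corresponds to Tolenish o after a consonant, before a consonant other than r, m, n, p, b, f, v.
vaten ~ vaden — Nelurar t corresponds to Tolenish d between vowels (before a front vowel).
Applying these to Nelurar 'zute':
  zute → zote   (u→o after a consonant, before a consonant other than r, m, n, p, b, f, v)
  zote → zode   (t→d between vowels (before a front vowel))
So the Tolenish cognate is 'zode'.

zode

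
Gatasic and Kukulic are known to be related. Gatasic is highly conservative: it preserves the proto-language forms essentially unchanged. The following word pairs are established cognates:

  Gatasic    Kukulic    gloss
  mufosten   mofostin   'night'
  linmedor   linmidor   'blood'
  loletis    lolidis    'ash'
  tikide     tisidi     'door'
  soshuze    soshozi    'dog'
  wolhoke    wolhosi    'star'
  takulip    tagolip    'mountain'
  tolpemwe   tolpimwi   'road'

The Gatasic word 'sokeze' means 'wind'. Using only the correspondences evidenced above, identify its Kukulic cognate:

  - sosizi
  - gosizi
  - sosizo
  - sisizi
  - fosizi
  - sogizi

sosizi

wolhoke ~ wolhosi — Gatasic k corresponds to Kukulic s between vowels (before a front vowel).
linmedor ~ linmidor, loletis ~ lolidis — Gatasic e corresponds to Kukulic i after a consonant, before a consonant other than r, m, n, p, b, f, v.
tikide ~ tisidi, soshuze ~ soshozi — Gatasic e corresponds to Kukulic i word-finally.
Applying these to Gatasic 'sokeze':
  sokeze → soseze   (k→s between vowels (before a front vowel))
  soseze → sosize   (e→i after a consonant, before a consonant other than r, m, n, p, b, f, v)
  sosize → sosizi   (e→i word-finally)
So the Kukulic cognate is 'sosizi'.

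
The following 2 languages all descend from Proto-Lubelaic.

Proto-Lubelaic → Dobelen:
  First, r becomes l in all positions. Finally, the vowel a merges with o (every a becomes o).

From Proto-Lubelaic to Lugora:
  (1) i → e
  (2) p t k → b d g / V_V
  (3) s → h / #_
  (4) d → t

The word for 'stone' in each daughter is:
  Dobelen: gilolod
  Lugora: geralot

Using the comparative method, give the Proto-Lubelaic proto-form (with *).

Position 2: Dobelen has i, Lugora has e. Dobelen preserves i here (none of its changes turn any other segment into i), so the proto-segment is *i.
Position 4: Dobelen has o, Lugora has a. Lugora preserves a here (none of its changes turn any other segment into a), so the proto-segment is *a.
Position 7: Dobelen has d, Lugora has t. Dobelen preserves d here (none of its changes turn any other segment into d), so the proto-segment is *d.
Continuing position by position gives *giralod; check it forward:
Dobelen: start from *giralod.
  rule 1 (unconditioned shift): giralod → gilalod
  rule 2 (vowel merger): gilalod → gilolod
  ⇒ Dobelen gilolod
Lugora: *giralod
  giralod → geralod   [vowel merger]
  geralod (rule 2 does not apply)
  geralod (rule 3 does not apply)
  geralod → geralot   [unconditioned shift]
  giving Lugora geralot.
No other proto-form is consistent with every reflex, so the reconstruction is *giralod.

*giralod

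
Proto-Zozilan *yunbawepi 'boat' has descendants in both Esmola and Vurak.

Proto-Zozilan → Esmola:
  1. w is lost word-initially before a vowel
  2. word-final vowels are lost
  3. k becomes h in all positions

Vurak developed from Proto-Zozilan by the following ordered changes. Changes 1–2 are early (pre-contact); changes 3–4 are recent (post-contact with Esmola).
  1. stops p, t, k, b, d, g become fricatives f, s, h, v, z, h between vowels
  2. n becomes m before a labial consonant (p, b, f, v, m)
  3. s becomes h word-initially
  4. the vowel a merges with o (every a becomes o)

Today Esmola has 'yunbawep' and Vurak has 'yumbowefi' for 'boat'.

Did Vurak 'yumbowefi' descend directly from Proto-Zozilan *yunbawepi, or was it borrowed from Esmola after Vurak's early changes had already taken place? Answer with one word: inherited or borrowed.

inherited

If inherited, *yunbawepi would pass through all of Vurak's changes:
Vurak: start from *yunbawepi.
  rule 1 (intervocalic lenition): yunbawepi → yunbawefi
  rule 2 (nasal place assimilation): yunbawefi → yumbawefi
  rule 3: no change — yumbawefi
  rule 4 (vowel merger): yumbawefi → yumbowefi
  ⇒ Vurak yumbowefi
If borrowed from Esmola 'yunbawep' after the early changes, it would undergo only the recent ones:
  rule 3 (debuccalisation): no change (yunbawep)
  rule 4 (vowel merger): yunbawep → yunbowep
  ⇒ as a loan: yunbowep
Vurak 'yumbowefi' matches the inherited outcome exactly, so it is an inherited cognate, not a loan.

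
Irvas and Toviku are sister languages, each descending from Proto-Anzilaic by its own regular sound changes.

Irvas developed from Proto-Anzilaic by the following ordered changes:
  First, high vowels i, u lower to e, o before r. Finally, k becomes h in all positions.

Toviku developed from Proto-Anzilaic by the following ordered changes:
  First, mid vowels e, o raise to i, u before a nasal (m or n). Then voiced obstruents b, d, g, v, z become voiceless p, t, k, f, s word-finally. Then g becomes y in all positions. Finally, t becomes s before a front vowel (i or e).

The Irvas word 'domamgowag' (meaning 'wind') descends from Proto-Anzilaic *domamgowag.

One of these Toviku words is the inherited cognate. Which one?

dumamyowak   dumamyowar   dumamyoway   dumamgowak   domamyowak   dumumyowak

dumamyowak

Toviku: *domamgowag > dumamgowag > dumamgowak > dumamyowak  (by pre-nasal raising, final devoicing, unconditioned shift)
Among the options, 'dumamyowak' alone shows every Toviku change applied in order.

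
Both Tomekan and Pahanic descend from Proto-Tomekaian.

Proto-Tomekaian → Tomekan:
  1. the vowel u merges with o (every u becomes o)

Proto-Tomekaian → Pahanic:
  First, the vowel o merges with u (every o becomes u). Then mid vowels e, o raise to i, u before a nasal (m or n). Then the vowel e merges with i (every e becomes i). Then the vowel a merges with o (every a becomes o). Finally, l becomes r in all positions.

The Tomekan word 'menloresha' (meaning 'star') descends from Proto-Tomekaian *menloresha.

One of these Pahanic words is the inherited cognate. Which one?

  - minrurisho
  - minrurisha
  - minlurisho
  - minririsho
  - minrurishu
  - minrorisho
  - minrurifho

Pahanic: start from *menloresha.
  rule 1 (vowel merger): menloresha → menluresha
  rule 2 (pre-nasal raising): menluresha → minluresha
  rule 3 (vowel merger): minluresha → minlurisha
  rule 4 (vowel merger): minlurisha → minlurisho
  rule 5 (unconditioned shift): minlurisho → minrurisho
  ⇒ Pahanic minrurisho

minrurisho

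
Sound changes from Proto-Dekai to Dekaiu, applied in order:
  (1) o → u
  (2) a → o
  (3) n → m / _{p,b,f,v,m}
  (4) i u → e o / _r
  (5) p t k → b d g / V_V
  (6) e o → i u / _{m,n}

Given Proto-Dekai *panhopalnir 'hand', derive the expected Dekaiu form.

punhubolner

Dekaiu: *panhopalnir > panhupalnir > ponhupolnir > ponhupolner > ponhubolner > punhubolner  (by vowel merger, vowel merger, pre-rhotic lowering, intervocalic voicing, pre-nasal raising)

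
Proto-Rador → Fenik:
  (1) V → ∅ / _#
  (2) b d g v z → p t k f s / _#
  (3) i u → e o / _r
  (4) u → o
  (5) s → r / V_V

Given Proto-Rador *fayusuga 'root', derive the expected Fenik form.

Fenik: start from *fayusuga.
  rule 1 (apocope): fayusuga → fayusug
  rule 2 (final devoicing): fayusug → fayusuk
  rule 3: no change — fayusuk
  rule 4 (vowel merger): fayusuk → fayosok
  rule 5 (rhotacism): fayosok → fayorok
  ⇒ Fenik fayorok

fayorok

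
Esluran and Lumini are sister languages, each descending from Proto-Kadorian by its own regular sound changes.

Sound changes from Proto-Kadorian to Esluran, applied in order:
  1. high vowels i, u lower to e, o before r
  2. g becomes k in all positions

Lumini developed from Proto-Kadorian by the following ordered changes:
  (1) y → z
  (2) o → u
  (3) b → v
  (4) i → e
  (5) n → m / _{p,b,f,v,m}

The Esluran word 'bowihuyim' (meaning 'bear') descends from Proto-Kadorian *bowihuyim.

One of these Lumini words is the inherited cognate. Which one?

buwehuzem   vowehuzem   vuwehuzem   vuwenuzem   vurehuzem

Lumini: start from *bowihuyim.
  rule 1 (unconditioned shift): bowihuyim → bowihuzim
  rule 2 (vowel merger): bowihuzim → buwihuzim
  rule 3 (unconditioned shift): buwihuzim → vuwihuzim
  rule 4 (vowel merger): vuwihuzim → vuwehuzem
  rule 5: no change — vuwehuzem
  ⇒ Lumini vuwehuzem
Among the options, 'vuwehuzem' alone shows every Lumini change applied in order.

vuwehuzem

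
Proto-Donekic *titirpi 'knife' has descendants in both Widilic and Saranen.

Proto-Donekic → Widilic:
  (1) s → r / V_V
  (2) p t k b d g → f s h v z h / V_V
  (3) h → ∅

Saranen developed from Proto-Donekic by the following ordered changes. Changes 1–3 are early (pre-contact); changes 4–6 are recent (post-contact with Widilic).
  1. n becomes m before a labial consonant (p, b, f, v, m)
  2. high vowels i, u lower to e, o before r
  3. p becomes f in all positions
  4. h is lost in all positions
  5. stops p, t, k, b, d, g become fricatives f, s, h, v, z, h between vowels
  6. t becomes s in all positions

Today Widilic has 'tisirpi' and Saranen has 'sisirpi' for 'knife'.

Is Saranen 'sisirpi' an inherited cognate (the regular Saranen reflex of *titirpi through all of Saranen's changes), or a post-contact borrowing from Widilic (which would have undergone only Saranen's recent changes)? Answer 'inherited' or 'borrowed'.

borrowed

If inherited, *titirpi would pass through all of Saranen's changes:
Saranen: start from *titirpi.
  rule 1: no change — titirpi
  rule 2 (pre-rhotic lowering): titirpi → titerpi
  rule 3 (unconditioned shift): titerpi → titerfi
  rule 4: no change — titerfi
  rule 5 (intervocalic lenition): titerfi → tiserfi
  rule 6 (unconditioned shift): tiserfi → siserfi
  ⇒ Saranen siserfi
If borrowed from Widilic 'tisirpi' after the early changes, it would undergo only the recent ones:
  rule 4 (h-loss): no change (tisirpi)
  rule 5 (intervocalic lenition): no change (tisirpi)
  rule 6 (unconditioned shift): tisirpi → sisirpi
  ⇒ as a loan: sisirpi
Saranen 'sisirpi' matches the loan outcome 'sisirpi', not the inherited 'siserfi' — it skipped the early Saranen changes, so it was borrowed from Widilic.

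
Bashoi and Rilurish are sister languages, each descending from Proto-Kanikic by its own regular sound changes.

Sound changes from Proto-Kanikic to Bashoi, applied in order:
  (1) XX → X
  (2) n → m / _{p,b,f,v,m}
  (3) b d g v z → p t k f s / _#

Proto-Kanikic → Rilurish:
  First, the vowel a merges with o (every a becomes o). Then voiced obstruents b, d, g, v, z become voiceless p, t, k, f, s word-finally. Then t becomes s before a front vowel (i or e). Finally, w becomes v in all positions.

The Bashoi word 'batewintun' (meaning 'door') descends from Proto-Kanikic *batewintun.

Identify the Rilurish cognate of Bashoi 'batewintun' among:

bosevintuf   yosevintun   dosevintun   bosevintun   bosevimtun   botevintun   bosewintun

bosevintun

Rilurish: *batewintun > botewintun > bosewintun > bosevintun  (by vowel merger, palatalisation, unconditioned shift)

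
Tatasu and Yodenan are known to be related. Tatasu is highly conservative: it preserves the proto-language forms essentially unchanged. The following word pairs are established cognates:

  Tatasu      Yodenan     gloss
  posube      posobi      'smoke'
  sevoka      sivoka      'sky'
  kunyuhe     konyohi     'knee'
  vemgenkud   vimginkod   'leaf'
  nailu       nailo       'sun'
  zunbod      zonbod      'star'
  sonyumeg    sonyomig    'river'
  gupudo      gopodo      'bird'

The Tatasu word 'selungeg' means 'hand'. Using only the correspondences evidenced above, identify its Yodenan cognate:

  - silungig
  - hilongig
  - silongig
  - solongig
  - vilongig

silongig

sonyumeg ~ sonyomig — Tatasu e corresponds to Yodenan i after a consonant, before a consonant other than r, m, n, p, b, f, v.
kunyuhe ~ konyohi, zunbod ~ zonbod — Tatasu u corresponds to Yodenan o after a consonant, before a nasal.
Applying these to Tatasu 'selungeg':
  selungeg → silungeg   (e→i after a consonant, before a consonant other than r, m, n, p, b, f, v)
  silungeg → silongeg   (u→o after a consonant, before a nasal)
  silongeg → silongig   (e→i after a consonant, before a consonant other than r, m, n, p, b, f, v)
So the Yodenan cognate is 'silongig'.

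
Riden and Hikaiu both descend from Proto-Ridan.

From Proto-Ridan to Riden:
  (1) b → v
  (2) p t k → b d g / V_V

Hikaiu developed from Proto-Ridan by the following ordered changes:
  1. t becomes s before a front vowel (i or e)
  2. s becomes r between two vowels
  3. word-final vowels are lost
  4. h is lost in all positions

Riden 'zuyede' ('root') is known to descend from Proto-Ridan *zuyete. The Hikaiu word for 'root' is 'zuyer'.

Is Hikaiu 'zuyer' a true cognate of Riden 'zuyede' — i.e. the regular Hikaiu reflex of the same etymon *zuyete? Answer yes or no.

Derive the expected Hikaiu reflex of *zuyete:
Hikaiu: start from *zuyete.
  rule 1 (palatalisation): zuyete → zuyese
  rule 2 (rhotacism): zuyese → zuyere
  rule 3 (apocope): zuyere → zuyer
  rule 4: no change — zuyer
  ⇒ Hikaiu zuyer
Hikaiu 'zuyer' matches the regular reflex exactly, so the pair is cognate.

yes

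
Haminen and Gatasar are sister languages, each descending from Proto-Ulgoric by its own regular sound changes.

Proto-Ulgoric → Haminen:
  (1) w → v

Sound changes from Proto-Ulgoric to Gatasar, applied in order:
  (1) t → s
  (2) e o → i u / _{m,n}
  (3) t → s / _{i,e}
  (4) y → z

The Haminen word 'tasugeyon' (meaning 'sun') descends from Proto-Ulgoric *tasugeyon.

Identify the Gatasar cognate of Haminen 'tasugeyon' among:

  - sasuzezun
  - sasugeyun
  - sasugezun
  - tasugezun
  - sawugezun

Gatasar: *tasugeyon
  tasugeyon → sasugeyon   [unconditioned shift]
  sasugeyon → sasugeyun   [pre-nasal raising]
  sasugeyun (rule 3 does not apply)
  sasugeyun → sasugezun   [unconditioned shift]
  giving Gatasar sasugezun.
Among the options, 'sasugezun' alone shows every Gatasar change applied in order.

sasugezun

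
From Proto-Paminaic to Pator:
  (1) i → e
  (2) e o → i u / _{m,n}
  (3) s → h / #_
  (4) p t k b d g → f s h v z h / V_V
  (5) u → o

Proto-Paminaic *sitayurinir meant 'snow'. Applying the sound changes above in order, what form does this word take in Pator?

hesayoriner

Pator: start from *sitayurinir.
  rule 1 (vowel merger): sitayurinir → setayurener
  rule 2 (pre-nasal raising): setayurener → setayuriner
  rule 3 (debuccalisation): setayuriner → hetayuriner
  rule 4 (intervocalic lenition): hetayuriner → hesayuriner
  rule 5 (vowel merger): hesayuriner → hesayoriner
  ⇒ Pator hesayoriner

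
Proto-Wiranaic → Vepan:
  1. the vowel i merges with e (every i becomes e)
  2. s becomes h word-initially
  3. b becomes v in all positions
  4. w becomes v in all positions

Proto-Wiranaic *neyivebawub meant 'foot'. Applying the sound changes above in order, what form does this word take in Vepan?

neyevevavuv

Vepan: start from *neyivebawub.
  rule 1 (vowel merger): neyivebawub → neyevebawub
  rule 2: no change — neyevebawub
  rule 3 (unconditioned shift): neyevebawub → neyevevawuv
  rule 4 (unconditioned shift): neyevevawuv → neyevevavuv
  ⇒ Vepan neyevevavuv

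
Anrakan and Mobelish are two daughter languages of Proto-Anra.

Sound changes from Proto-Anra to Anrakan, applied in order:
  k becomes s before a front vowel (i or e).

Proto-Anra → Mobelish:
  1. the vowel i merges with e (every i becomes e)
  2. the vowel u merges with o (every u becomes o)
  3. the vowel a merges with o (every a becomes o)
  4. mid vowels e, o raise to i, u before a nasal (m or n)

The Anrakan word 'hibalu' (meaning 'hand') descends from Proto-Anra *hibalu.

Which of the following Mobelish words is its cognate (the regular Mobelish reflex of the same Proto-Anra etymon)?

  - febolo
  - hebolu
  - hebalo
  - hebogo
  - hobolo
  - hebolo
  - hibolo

Mobelish: *hibalu > hebalu > hebalo > hebolo  (by vowel merger, vowel merger, vowel merger)
Among the options, 'hebolo' alone shows every Mobelish change applied in order.

hebolo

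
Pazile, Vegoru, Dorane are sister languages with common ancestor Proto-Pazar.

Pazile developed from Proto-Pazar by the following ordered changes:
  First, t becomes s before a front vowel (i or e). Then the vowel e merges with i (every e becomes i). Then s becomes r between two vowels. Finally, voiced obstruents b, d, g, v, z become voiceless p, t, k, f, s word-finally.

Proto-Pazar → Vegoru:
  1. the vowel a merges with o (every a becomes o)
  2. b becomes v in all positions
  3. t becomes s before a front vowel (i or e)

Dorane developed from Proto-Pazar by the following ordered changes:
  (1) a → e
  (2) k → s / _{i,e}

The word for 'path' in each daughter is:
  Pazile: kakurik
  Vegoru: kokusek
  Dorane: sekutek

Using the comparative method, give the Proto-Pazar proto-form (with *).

Position 2: Pazile has a, Vegoru has o, Dorane has e. Pazile preserves a here (none of its changes turn any other segment into a), so the proto-segment is *a.
Position 5: Pazile has r, Vegoru has s, Dorane has t. Dorane preserves t here (none of its changes turn any other segment into t), so the proto-segment is *t.
Position 1: Pazile has k, Vegoru has k, Dorane has s. Vegoru preserves k here (none of its changes turn any other segment into k), so the proto-segment is *k.
Continuing position by position gives *kakutek; check it forward:
Pazile: *kakutek
  kakutek → kakusek   [palatalisation]
  kakusek → kakusik   [vowel merger]
  kakusik → kakurik   [rhotacism]
  kakurik (rule 4 does not apply)
  giving Pazile kakurik.
Vegoru: *kakutek > kokutek > kokusek  (by vowel merger, palatalisation)
Dorane: start from *kakutek.
  rule 1 (vowel merger): kakutek → kekutek
  rule 2 (palatalisation): kekutek → sekutek
  ⇒ Dorane sekutek
No other proto-form is consistent with every reflex, so the reconstruction is *kakutek.

*kakutek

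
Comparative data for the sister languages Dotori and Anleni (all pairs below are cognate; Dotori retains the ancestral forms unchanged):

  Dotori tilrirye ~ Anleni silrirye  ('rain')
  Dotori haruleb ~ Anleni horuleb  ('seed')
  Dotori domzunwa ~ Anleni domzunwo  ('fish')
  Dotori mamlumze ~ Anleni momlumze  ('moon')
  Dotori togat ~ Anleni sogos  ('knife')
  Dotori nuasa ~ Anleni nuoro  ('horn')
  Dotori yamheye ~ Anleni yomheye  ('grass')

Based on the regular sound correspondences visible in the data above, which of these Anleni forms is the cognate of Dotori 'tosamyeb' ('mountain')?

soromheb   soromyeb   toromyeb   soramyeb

togat ~ sogos — Dotori t corresponds to Anleni s word-initially before a back vowel.
nuasa ~ nuoro — Dotori s corresponds to Anleni r between vowels (before a back vowel).
mamlumze ~ momlumze, yamheye ~ yomheye — Dotori a corresponds to Anleni o after a consonant, before a nasal.
Applying these to Dotori 'tosamyeb':
  tosamyeb → sosamyeb   (t→s word-initially before a back vowel)
  sosamyeb → soramyeb   (s→r between vowels (before a back vowel))
  soramyeb → soromyeb   (a→o after a consonant, before a nasal)
So the Anleni cognate is 'soromyeb'.

soromyeb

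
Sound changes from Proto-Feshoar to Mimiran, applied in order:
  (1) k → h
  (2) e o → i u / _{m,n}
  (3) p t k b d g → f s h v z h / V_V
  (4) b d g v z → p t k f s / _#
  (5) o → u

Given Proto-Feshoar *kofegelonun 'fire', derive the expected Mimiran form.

hufehelunun

Mimiran: start from *kofegelonun.
  rule 1 (unconditioned shift): kofegelonun → hofegelonun
  rule 2 (pre-nasal raising): hofegelonun → hofegelunun
  rule 3 (intervocalic lenition): hofegelunun → hofehelunun
  rule 4: no change — hofehelunun
  rule 5 (vowel merger): hofehelunun → hufehelunun
  ⇒ Mimiran hufehelunun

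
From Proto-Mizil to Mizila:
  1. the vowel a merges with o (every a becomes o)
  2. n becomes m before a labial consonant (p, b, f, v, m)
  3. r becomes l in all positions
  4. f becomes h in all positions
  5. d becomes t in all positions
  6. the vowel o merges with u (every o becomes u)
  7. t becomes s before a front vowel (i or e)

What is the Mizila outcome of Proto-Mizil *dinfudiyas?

Mizila: start from *dinfudiyas.
  rule 1 (vowel merger): dinfudiyas → dinfudiyos
  rule 2 (nasal place assimilation): dinfudiyos → dimfudiyos
  rule 3: no change — dimfudiyos
  rule 4 (unconditioned shift): dimfudiyos → dimhudiyos
  rule 5 (unconditioned shift): dimhudiyos → timhutiyos
  rule 6 (vowel merger): timhutiyos → timhutiyus
  rule 7 (palatalisation): timhutiyus → simhusiyus
  ⇒ Mizila simhusiyus

simhusiyus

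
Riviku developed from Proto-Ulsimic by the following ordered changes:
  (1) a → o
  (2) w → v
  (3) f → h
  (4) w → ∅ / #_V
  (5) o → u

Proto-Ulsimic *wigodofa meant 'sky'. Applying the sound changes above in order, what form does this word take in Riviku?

Riviku: *wigodofa
  wigodofa → wigodofo   [vowel merger]
  wigodofo → vigodofo   [unconditioned shift]
  vigodofo → vigodoho   [unconditioned shift]
  vigodoho (rule 4 does not apply)
  vigodoho → viguduhu   [vowel merger]
  giving Riviku viguduhu.

viguduhu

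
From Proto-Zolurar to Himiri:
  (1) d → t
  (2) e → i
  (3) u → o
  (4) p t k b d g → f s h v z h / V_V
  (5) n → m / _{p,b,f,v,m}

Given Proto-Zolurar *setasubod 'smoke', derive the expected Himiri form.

sisasovot

Himiri: start from *setasubod.
  rule 1 (unconditioned shift): setasubod → setasubot
  rule 2 (vowel merger): setasubot → sitasubot
  rule 3 (vowel merger): sitasubot → sitasobot
  rule 4 (intervocalic lenition): sitasobot → sisasovot
  rule 5: no change — sisasovot
  ⇒ Himiri sisasovot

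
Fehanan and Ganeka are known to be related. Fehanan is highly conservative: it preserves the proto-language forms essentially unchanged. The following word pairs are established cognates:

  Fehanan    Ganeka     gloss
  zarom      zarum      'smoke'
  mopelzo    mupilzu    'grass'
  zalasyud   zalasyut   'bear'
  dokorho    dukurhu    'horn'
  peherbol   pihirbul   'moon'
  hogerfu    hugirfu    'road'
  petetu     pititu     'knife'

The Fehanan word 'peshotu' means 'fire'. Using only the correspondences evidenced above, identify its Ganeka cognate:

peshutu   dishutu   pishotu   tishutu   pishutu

mopelzo ~ mupilzu, peherbol ~ pihirbul — Fehanan e corresponds to Ganeka i after a consonant, before a consonant other than r, m, n, p, b, f, v.
dokorho ~ dukurhu, peherbol ~ pihirbul — Fehanan o corresponds to Ganeka u after a consonant, before a consonant other than r, m, n, p, b, f, v.
Applying these to Fehanan 'peshotu':
  peshotu → pishotu   (e→i after a consonant, before a consonant other than r, m, n, p, b, f, v)
  pishotu → pishutu   (o→u after a consonant, before a consonant other than r, m, n, p, b, f, v)
So the Ganeka cognate is 'pishutu'.

pishutu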